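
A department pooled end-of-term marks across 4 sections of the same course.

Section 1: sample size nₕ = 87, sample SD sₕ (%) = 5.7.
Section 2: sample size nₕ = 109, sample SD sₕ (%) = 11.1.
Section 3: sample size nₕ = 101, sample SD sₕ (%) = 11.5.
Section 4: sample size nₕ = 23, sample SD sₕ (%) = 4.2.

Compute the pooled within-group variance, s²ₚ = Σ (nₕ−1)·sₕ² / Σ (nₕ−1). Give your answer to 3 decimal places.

Degrees of freedom: 86 + 108 + 100 + 22 = 316.
Σ(nₕ−1)sₕ² = 86·32.49 + 108·123.21 + 100·132.25 + 22·17.64 = 29713.9.
s²ₚ = 29713.9 / 316 = 94.03133... → 94.031.

94.031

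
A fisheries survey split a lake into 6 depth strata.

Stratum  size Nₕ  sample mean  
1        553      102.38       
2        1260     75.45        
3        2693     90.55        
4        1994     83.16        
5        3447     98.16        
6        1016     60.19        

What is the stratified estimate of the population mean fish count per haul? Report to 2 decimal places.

x̄_st = (Σ Nₕx̄ₕ) / (Σ Nₕ) = (553·102.38 + 1260·75.45 + 2693·90.55 + 1994·83.16 + 3447·98.16 + 1016·60.19) / 10963
= 960865.89 / 10963 = 87.6463... → 87.65.

87.65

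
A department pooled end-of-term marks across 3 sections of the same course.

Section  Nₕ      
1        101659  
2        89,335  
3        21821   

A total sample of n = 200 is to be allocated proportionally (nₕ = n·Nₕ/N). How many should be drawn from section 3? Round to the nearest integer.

21

N = 101659 + 89335 + 21821 = 212815.
n_3 = 200·21821/212815 = 20.507... → 21.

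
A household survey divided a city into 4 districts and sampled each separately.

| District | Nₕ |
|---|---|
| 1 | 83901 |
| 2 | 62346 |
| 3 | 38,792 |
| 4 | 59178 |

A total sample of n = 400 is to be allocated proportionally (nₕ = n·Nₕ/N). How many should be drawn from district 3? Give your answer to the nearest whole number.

N = 83901 + 62346 + 38792 + 59178 = 244217.
n_3 = 400·38792/244217 = 63.537... → 64.

64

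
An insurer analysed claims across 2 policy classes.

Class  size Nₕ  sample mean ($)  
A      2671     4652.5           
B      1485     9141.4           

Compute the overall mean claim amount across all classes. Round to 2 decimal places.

6256.45

N = 4156; weights Wₕ = Nₕ/N = (0.6427, 0.3573).
x̄_st = Σ Wₕ·x̄ₕ = 0.6427·4652.5 + 0.3573·9141.4 ≈ 6256.4501...
→ 6256.45.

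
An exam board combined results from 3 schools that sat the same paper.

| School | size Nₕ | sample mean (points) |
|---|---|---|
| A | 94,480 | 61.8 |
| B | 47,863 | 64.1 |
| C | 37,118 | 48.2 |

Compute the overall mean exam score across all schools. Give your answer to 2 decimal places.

59.60

N = 94480 + 47863 + 37118 = 179461.
The stratified mean weights each stratum mean by its population share Nₕ/N.
Σ Nₕx̄ₕ = 94480·61.8 + 47863·64.1 + 37118·48.2 = 5838864 + 3068018.3 + 1789087.6 = 10695969.9.
Divide by N: 10695969.9 / 179461 = 59.6005... → 59.60.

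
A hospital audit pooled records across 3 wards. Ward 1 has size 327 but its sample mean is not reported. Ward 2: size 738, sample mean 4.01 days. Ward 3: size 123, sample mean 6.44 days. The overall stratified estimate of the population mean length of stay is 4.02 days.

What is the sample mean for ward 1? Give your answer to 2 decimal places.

N = 327 + 738 + 123 = 1188.
Overall total = μ·N = 4.02·1188 = 4775.76.
Subtract the known strata: 738·4.01 + 123·6.44 = 3751.5.
Remaining total for ward 1: 4775.76 − 3751.5 = 1024.26.
Divide by its size: 1024.26 / 327 = 3.1323... → 3.13.

3.13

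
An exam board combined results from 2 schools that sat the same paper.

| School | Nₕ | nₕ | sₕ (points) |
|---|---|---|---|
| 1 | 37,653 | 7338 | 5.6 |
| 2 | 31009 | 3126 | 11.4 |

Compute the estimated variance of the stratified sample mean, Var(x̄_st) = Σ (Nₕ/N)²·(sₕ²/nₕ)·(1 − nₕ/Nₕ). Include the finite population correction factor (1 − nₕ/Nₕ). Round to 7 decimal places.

N = 68662; Wₕ = Nₕ/N.
school 1: (37653/68662)²·5.6²/7338·(1 − 7338/37653) = 0.0010347194
school 2: (31009/68662)²·11.4²/3126·(1 − 3126/31009) = 0.0076245653
Sum = 0.0086592848 → 0.0086593.

0.0086593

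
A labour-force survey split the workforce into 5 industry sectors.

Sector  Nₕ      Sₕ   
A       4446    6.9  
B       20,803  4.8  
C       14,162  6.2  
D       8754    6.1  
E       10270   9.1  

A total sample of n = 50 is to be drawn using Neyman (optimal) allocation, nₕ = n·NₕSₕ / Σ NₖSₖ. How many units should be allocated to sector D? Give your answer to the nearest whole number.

A: NₕSₕ = 4446·6.9 = 30677.4
B: NₕSₕ = 20803·4.8 = 99854.4
C: NₕSₕ = 14162·6.2 = 87804.4
D: NₕSₕ = 8754·6.1 = 53399.4
E: NₕSₕ = 10270·9.1 = 93457
Σ NₕSₕ = 365192.6.
n_D = 50·53399.4/365192.6 = 7.311... → 7.

7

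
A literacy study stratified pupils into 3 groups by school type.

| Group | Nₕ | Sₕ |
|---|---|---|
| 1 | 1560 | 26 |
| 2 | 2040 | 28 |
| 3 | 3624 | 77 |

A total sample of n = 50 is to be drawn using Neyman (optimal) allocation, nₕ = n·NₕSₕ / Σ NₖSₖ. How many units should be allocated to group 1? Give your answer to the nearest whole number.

Σ NₕSₕ = 1560·26 + 2040·28 + 3624·77 = 376728.
Share for 1: 40560/376728 = 0.10766.
n_1 = 50 × 0.10766 = 5.383... → 5.

5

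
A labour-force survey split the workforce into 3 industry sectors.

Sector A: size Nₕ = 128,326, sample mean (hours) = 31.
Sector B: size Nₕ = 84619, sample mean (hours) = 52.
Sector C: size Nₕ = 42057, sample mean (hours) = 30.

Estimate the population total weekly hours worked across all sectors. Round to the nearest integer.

9640004

Estimate total by summing Nₕ·x̄ₕ over strata.
128326·31 + 84619·52 + 42057·30 = 3978106 + 4400188 + 1261710 = 9640004.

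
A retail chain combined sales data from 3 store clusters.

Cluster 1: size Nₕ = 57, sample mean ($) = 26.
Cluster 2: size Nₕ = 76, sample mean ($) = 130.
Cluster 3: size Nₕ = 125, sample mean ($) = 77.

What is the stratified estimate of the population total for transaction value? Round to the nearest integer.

20987

Estimate total by summing Nₕ·x̄ₕ over strata.
57·26 + 76·130 + 125·77 = 1482 + 9880 + 9625 = 20987.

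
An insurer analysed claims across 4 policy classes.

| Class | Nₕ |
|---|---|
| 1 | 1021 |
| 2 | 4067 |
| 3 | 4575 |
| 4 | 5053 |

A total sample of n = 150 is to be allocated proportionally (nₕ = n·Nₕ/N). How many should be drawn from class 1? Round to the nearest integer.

10

Share of class 1 = 1021/14716 = 0.06938.
Allocate 150 × 0.06938 = 10.407... → 10.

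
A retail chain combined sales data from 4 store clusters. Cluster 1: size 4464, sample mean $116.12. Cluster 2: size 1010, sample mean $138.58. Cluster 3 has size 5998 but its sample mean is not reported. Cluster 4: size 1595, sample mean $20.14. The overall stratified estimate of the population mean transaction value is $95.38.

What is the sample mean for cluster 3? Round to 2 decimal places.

N = 4464 + 1010 + 5998 + 1595 = 13067.
Overall total = μ·N = 95.38·13067 = 1246330.46.
Subtract the known strata: 4464·116.12 + 1010·138.58 + 1595·20.14 = 690448.78.
Remaining total for cluster 3: 1246330.46 − 690448.78 = 555881.68.
Divide by its size: 555881.68 / 5998 = 92.6778... → 92.68.

92.68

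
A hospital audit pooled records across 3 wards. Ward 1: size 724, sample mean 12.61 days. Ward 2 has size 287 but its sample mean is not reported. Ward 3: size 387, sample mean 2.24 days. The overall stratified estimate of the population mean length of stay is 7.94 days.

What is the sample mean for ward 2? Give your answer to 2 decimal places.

Σ Nₕx̄ₕ = N·μ, so 287·x̄_2 = 1398·7.94 − (724·12.61 + 387·2.24).
= 11100.12 − 9996.52 = 1103.6.
x̄_2 = 1103.6 / 287 = 3.8453... → 3.85.

3.85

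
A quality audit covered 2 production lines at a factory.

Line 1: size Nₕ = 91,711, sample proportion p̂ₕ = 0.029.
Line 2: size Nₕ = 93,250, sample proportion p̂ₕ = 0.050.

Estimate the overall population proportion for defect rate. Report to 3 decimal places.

0.040

N = 91711 + 93250 = 184961.
Overall proportion = Σ (Nₕ/N)·p̂ₕ.
Σ Nₕp̂ₕ = 2659.619 + 4662.5 = 7322.119.
7322.119 / 184961 = 0.03959... → 0.040.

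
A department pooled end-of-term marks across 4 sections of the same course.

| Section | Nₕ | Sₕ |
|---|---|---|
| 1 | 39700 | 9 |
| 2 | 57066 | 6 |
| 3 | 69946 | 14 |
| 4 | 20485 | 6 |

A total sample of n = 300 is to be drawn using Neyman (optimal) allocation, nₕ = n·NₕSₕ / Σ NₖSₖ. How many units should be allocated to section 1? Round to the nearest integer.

Σ NₕSₕ = 39700·9 + 57066·6 + 69946·14 + 20485·6 = 1801850.
Share for 1: 357300/1801850 = 0.19830.
n_1 = 300 × 0.19830 = 59.489... → 59.

59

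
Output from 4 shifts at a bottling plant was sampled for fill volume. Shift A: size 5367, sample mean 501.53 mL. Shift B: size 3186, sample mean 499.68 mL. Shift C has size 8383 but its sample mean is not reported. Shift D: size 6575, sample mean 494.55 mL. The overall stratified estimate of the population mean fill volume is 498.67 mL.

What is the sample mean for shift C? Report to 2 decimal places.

499.69

Σ Nₕx̄ₕ = N·μ, so 8383·x̄_C = 23511·498.67 − (5367·501.53 + 3186·499.68 + 6575·494.55).
= 11724230.37 − 7535358.24 = 4188872.13.
x̄_C = 4188872.13 / 8383 = 499.6865... → 499.69.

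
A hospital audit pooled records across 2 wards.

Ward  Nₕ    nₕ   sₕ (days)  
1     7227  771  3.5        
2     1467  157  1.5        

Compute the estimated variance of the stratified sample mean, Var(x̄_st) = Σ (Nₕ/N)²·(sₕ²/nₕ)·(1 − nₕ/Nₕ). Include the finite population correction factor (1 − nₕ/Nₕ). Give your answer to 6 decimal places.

N = 8694. Term for each stratum: Wₕ²sₕ²/nₕ·(1−nₕ/Nₕ).
Var(x̄_st) = 0.009807629 + 0.000364372 = 0.010172001 → 0.010172.

0.010172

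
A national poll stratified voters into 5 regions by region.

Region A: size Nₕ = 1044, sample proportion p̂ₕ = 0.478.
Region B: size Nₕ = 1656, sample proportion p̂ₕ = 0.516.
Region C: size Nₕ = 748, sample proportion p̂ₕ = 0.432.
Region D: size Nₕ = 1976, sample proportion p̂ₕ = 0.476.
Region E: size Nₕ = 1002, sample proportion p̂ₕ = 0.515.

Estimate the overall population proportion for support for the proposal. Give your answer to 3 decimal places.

N = 1044 + 1656 + 748 + 1976 + 1002 = 6426.
Overall proportion = Σ (Nₕ/N)·p̂ₕ.
Σ Nₕp̂ₕ = 499.032 + 854.496 + 323.136 + 940.576 + 516.03 = 3133.27.
3133.27 / 6426 = 0.48759... → 0.488.

0.488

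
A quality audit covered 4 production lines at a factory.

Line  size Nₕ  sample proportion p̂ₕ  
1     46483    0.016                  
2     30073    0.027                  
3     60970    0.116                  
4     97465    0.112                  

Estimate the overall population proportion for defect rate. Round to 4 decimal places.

0.0832

N = 46483 + 30073 + 60970 + 97465 = 234991.
Overall proportion = Σ (Nₕ/N)·p̂ₕ.
Σ Nₕp̂ₕ = 743.728 + 811.971 + 7072.52 + 10916.08 = 19544.299.
19544.299 / 234991 = 0.083170... → 0.0832.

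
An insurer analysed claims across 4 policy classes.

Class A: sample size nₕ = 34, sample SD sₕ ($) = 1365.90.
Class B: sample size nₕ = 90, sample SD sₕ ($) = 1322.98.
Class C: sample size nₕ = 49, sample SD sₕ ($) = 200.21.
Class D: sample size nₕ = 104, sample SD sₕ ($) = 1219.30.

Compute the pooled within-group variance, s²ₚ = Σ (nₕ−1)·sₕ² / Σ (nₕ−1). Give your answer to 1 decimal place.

1364086.0

A: (34−1)·1365.90² = 33·1865682.81 = 61567532.73
B: (90−1)·1322.98² = 89·1750276.0804 = 155774571.1556
C: (49−1)·200.21² = 48·40084.0441 = 1924034.1168
D: (104−1)·1219.30² = 103·1486692.49 = 153129326.47
Numerator = 372395464.4724; denominator = Σ(nₕ−1) = 273.
s²ₚ = 372395464.4724/273 = 1364085.950... → 1364086.0.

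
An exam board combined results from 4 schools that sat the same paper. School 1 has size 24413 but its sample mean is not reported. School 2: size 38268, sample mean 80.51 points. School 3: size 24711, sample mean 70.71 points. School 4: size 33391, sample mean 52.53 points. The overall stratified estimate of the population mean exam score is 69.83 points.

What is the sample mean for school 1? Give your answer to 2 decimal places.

N = 24413 + 38268 + 24711 + 33391 = 120783.
Overall total = μ·N = 69.83·120783 = 8434276.89.
Subtract the known strata: 38268·80.51 + 24711·70.71 + 33391·52.53 = 6582300.72.
Remaining total for school 1: 8434276.89 − 6582300.72 = 1851976.17.
Divide by its size: 1851976.17 / 24413 = 75.8602... → 75.86.

75.86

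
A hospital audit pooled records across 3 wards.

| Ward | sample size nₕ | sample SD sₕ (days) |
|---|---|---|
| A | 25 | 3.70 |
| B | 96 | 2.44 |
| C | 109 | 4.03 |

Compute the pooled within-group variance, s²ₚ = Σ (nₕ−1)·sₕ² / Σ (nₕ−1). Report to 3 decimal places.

11.666

Degrees of freedom: 24 + 95 + 108 = 227.
Σ(nₕ−1)sₕ² = 24·13.69 + 95·5.9536 + 108·16.2409 = 2648.1692.
s²ₚ = 2648.1692 / 227 = 11.66594... → 11.666.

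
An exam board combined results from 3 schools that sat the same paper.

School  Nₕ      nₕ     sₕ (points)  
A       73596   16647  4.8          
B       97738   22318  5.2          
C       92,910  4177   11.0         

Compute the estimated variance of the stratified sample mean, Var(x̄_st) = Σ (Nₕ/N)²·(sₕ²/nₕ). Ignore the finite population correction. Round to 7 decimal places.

N = 264244; Wₕ = Nₕ/N.
school A: (73596/264244)²·4.8²/16647 = 0.0001073605
school B: (97738/264244)²·5.2²/22318 = 0.0001657555
school C: (92910/264244)²·11.0²/4177 = 0.0035812575
Sum = 0.0038543735 → 0.0038544.

0.0038544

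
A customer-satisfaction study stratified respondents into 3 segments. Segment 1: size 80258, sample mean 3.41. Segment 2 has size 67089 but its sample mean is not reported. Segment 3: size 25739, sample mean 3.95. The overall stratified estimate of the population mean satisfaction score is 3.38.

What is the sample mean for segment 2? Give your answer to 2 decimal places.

3.13

Σ Nₕx̄ₕ = N·μ, so 67089·x̄_2 = 173086·3.38 − (80258·3.41 + 25739·3.95).
= 585030.68 − 375348.83 = 209681.85.
x̄_2 = 209681.85 / 67089 = 3.1254... → 3.13.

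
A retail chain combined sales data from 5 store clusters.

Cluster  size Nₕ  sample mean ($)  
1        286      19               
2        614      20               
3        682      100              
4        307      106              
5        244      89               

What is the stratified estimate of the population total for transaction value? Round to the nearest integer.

Estimate total by summing Nₕ·x̄ₕ over strata.
286·19 + 614·20 + 682·100 + 307·106 + 244·89 = 5434 + 12280 + 68200 + 32542 + 21716 = 140172.

140172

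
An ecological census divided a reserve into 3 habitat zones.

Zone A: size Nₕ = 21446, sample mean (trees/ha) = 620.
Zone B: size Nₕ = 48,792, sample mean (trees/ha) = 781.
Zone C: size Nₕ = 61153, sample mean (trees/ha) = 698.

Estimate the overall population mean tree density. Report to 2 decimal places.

N = 21446 + 48792 + 61153 = 131391.
Overall mean = Σ (Nₕ/N)·x̄ₕ — weight by population share, not a simple average.
Σ Nₕx̄ₕ = 21446·620 + 48792·781 + 61153·698 = 13296520 + 38106552 + 42684794 = 94087866.
Divide by N: 94087866 / 131391 = 716.0906... → 716.09.

716.09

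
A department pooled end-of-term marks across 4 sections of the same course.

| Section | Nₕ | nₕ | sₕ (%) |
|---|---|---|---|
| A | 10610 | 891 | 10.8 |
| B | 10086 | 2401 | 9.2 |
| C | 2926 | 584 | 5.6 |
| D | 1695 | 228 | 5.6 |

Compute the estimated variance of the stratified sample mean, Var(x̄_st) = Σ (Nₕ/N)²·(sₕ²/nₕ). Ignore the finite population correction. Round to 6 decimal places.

N = 25317. Term for each stratum: Wₕ²sₕ²/nₕ.
Var(x̄_st) = 0.022991965 + 0.005594959 + 0.000717278 + 0.000616533 = 0.029920735 → 0.029921.

0.029921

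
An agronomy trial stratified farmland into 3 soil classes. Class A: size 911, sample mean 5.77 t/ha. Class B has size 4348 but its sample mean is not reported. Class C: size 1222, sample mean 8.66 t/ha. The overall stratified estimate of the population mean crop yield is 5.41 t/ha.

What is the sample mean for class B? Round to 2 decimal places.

4.42

N = 911 + 4348 + 1222 = 6481.
Overall total = μ·N = 5.41·6481 = 35062.21.
Subtract the known strata: 911·5.77 + 1222·8.66 = 15838.99.
Remaining total for class B: 35062.21 − 15838.99 = 19223.22.
Divide by its size: 19223.22 / 4348 = 4.4212... → 4.42.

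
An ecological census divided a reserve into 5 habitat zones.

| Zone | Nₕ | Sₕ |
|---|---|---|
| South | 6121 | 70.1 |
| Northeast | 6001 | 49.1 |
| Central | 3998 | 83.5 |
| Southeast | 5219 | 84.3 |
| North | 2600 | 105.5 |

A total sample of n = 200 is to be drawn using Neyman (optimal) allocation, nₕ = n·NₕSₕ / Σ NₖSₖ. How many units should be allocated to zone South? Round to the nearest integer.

Σ NₕSₕ = 6121·70.1 + 6001·49.1 + 3998·83.5 + 5219·84.3 + 2600·105.5 = 1771825.9.
Share for South: 429082.1/1771825.9 = 0.24217.
n_South = 200 × 0.24217 = 48.434... → 48.

48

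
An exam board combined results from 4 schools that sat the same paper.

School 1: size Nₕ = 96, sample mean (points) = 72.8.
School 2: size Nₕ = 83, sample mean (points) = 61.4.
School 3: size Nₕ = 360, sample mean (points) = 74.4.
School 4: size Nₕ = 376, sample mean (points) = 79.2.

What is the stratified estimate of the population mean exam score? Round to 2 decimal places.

x̄_st = (Σ Nₕx̄ₕ) / (Σ Nₕ) = (96·72.8 + 83·61.4 + 360·74.4 + 376·79.2) / 915
= 68648.2 / 915 = 75.0254... → 75.03.

75.03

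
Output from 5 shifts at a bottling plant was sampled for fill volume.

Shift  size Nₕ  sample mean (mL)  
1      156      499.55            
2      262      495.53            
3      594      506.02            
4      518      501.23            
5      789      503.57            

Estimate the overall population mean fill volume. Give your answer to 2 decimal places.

502.50

N = 156 + 262 + 594 + 518 + 789 = 2319.
The stratified mean weights each stratum mean by its population share Nₕ/N.
Σ Nₕx̄ₕ = 156·499.55 + 262·495.53 + 594·506.02 + 518·501.23 + 789·503.57 = 77929.8 + 129828.86 + 300575.88 + 259637.14 + 397316.73 = 1165288.41.
Divide by N: 1165288.41 / 2319 = 502.4961... → 502.50.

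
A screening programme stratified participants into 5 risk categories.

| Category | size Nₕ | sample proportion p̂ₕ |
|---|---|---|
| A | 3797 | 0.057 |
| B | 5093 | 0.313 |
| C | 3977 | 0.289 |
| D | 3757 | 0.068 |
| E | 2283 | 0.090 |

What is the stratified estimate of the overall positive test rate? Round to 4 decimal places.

Wₕ = Nₕ/N with N = 18907: 0.2008, 0.2694, 0.2103, 0.1987, 0.1207.
p̂_st = 0.2008·0.057 + 0.2694·0.313 + 0.2103·0.289 + 0.1987·0.068 + 0.1207·0.090 ≈ 0.180930... → 0.1809.

0.1809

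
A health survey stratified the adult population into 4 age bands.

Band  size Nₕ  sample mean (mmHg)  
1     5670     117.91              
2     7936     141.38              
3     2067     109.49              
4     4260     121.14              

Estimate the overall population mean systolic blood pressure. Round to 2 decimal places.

N = 5670 + 7936 + 2067 + 4260 = 19933.
The stratified mean weights each stratum mean by its population share Nₕ/N.
Σ Nₕx̄ₕ = 5670·117.91 + 7936·141.38 + 2067·109.49 + 4260·121.14 = 668549.7 + 1121991.68 + 226315.83 + 516056.4 = 2532913.61.
Divide by N: 2532913.61 / 19933 = 127.0714... → 127.07.

127.07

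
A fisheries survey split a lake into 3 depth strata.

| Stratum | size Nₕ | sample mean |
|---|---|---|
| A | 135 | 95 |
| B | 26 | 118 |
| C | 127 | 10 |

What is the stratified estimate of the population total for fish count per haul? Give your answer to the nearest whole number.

17163

A: 135·95 = 12825
B: 26·118 = 3068
C: 127·10 = 1270
τ̂ = Σ Nₕx̄ₕ = 17163.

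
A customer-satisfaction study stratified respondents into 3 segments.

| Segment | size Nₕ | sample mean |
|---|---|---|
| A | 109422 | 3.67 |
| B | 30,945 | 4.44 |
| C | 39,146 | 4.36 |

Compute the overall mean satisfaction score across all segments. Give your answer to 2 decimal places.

3.95

N = 179513; weights Wₕ = Nₕ/N = (0.6095, 0.1724, 0.2181).
x̄_st = Σ Wₕ·x̄ₕ = 0.6095·3.67 + 0.1724·4.44 + 0.2181·4.36 ≈ 3.9532...
→ 3.95.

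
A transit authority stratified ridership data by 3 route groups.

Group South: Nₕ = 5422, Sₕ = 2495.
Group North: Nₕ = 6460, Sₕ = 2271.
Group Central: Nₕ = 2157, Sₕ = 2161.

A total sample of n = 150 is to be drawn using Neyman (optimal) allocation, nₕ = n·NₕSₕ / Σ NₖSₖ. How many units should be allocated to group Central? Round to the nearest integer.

South: NₕSₕ = 5422·2495 = 13527890
North: NₕSₕ = 6460·2271 = 14670660
Central: NₕSₕ = 2157·2161 = 4661277
Σ NₕSₕ = 32859827.
n_Central = 150·4661277/32859827 = 21.278... → 21.

21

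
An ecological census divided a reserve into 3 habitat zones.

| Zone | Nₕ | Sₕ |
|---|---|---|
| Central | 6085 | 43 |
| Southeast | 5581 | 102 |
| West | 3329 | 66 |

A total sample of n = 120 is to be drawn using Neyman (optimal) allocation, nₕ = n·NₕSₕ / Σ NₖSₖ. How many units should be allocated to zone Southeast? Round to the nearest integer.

Σ NₕSₕ = 6085·43 + 5581·102 + 3329·66 = 1050631.
Share for Southeast: 569262/1050631 = 0.54183.
n_Southeast = 120 × 0.54183 = 65.019... → 65.

65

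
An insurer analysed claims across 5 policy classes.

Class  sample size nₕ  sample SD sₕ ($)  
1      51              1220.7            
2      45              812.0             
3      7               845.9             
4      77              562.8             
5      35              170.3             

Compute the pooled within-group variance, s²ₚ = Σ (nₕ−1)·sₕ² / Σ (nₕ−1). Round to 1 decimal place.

632706.9

Degrees of freedom: 50 + 44 + 6 + 76 + 34 = 210.
Σ(nₕ−1)sₕ² = 50·1490108.49 + 44·659344 + 6·715546.81 + 76·316743.84 + 34·29002.09 = 132868444.26.
s²ₚ = 132868444.26 / 210 = 632706.877... → 632706.9.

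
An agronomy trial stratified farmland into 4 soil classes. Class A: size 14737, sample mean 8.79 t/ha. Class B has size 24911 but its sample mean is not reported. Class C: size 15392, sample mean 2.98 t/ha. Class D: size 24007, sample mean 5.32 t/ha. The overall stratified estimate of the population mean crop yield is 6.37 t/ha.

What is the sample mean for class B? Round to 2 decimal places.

8.04

N = 14737 + 24911 + 15392 + 24007 = 79047.
Overall total = μ·N = 6.37·79047 = 503529.39.
Subtract the known strata: 14737·8.79 + 15392·2.98 + 24007·5.32 = 303123.63.
Remaining total for class B: 503529.39 − 303123.63 = 200405.76.
Divide by its size: 200405.76 / 24911 = 8.0449... → 8.04.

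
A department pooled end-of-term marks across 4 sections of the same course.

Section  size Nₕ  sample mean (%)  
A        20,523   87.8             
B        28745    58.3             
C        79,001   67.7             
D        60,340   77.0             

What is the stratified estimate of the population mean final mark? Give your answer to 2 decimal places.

x̄_st = (Σ Nₕx̄ₕ) / (Σ Nₕ) = (20523·87.8 + 28745·58.3 + 79001·67.7 + 60340·77.0) / 188609
= 13472300.6 / 188609 = 71.4298... → 71.43.

71.43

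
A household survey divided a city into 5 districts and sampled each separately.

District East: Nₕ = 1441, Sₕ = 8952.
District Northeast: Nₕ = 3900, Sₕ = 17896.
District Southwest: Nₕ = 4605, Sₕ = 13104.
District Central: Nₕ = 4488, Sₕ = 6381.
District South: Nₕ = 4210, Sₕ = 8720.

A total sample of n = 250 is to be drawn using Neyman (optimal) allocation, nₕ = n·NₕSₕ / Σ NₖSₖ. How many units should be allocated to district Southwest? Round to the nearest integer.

East: NₕSₕ = 1441·8952 = 12899832
Northeast: NₕSₕ = 3900·17896 = 69794400
Southwest: NₕSₕ = 4605·13104 = 60343920
Central: NₕSₕ = 4488·6381 = 28637928
South: NₕSₕ = 4210·8720 = 36711200
Σ NₕSₕ = 208387280.
n_Southwest = 250·60343920/208387280 = 72.394... → 72.

72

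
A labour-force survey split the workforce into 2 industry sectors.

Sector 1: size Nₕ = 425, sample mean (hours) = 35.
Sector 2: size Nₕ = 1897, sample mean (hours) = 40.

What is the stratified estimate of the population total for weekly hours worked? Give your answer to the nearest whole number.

Estimate total by summing Nₕ·x̄ₕ over strata.
425·35 + 1897·40 = 14875 + 75880 = 90755.

90755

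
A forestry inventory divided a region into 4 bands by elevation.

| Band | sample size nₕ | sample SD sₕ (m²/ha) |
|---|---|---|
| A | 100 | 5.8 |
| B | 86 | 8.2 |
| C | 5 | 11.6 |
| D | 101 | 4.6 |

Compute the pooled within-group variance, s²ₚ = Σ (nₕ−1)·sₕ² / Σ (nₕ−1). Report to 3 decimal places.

40.625

Degrees of freedom: 99 + 85 + 4 + 100 = 288.
Σ(nₕ−1)sₕ² = 99·33.64 + 85·67.24 + 4·134.56 + 100·21.16 = 11700.
s²ₚ = 11700 / 288 = 40.625 → 40.625.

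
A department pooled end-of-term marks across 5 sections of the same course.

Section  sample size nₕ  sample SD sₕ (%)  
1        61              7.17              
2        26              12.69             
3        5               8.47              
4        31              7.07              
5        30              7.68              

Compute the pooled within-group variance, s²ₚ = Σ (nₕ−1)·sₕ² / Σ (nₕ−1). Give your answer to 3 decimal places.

Degrees of freedom: 60 + 25 + 4 + 30 + 29 = 148.
Σ(nₕ−1)sₕ² = 60·51.4089 + 25·161.0361 + 4·71.7409 + 30·49.9849 + 29·58.9824 = 10607.4367.
s²ₚ = 10607.4367 / 148 = 71.67187... → 71.672.

71.672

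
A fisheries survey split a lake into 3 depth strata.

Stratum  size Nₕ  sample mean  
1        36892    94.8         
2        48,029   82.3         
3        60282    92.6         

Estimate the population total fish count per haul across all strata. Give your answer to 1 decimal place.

Population total = Σ Nₕ·x̄ₕ (each stratum's size times its mean).
36892·94.8 + 48029·82.3 + 60282·92.6 = 3497361.6 + 3952786.7 + 5582113.2 = 13032261.5.

13032261.5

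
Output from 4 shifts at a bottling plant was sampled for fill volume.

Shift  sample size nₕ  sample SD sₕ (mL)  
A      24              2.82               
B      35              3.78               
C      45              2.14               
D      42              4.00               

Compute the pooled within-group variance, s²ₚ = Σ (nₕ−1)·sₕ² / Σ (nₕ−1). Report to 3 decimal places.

10.748

A: (24−1)·2.82² = 23·7.9524 = 182.9052
B: (35−1)·3.78² = 34·14.2884 = 485.8056
C: (45−1)·2.14² = 44·4.5796 = 201.5024
D: (42−1)·4.00² = 41·16 = 656
Numerator = 1526.2132; denominator = Σ(nₕ−1) = 142.
s²ₚ = 1526.2132/142 = 10.74798... → 10.748.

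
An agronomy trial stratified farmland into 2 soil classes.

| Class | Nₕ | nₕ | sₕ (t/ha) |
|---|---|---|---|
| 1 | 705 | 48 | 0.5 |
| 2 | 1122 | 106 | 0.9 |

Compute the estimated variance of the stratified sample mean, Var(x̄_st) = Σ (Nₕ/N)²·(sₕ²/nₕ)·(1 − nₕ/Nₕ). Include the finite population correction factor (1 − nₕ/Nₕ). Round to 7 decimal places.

N = 1827. Term for each stratum: Wₕ²sₕ²/nₕ·(1−nₕ/Nₕ).
Var(x̄_st) = 0.0007227301 + 0.0026096882 = 0.0033324183 → 0.0033324.

0.0033324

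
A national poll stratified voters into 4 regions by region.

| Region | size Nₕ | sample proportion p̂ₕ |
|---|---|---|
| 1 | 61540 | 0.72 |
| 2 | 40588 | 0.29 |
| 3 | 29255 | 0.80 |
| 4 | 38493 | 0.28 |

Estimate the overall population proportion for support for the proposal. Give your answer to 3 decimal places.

Wₕ = Nₕ/N with N = 169876: 0.3623, 0.2389, 0.1722, 0.2266.
p̂_st = 0.3623·0.72 + 0.2389·0.29 + 0.1722·0.80 + 0.2266·0.28 ≈ 0.53134... → 0.531.

0.531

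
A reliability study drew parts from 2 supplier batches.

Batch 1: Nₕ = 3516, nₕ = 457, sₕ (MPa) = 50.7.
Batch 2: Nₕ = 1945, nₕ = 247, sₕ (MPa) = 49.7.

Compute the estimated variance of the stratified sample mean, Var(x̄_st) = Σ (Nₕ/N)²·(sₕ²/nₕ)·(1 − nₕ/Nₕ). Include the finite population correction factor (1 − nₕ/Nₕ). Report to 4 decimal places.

3.1360

N = 5461. Term for each stratum: Wₕ²sₕ²/nₕ·(1−nₕ/Nₕ).
Var(x̄_st) = 2.0285406 + 1.1074618 = 3.1360024 → 3.1360.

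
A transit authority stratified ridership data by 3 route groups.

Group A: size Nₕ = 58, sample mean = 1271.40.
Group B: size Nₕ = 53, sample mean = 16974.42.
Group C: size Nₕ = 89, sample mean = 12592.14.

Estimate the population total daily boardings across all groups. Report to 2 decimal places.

Estimate total by summing Nₕ·x̄ₕ over strata.
58·1271.40 + 53·16974.42 + 89·12592.14 = 73741.2 + 899644.26 + 1120700.46 = 2094085.92.

2094085.92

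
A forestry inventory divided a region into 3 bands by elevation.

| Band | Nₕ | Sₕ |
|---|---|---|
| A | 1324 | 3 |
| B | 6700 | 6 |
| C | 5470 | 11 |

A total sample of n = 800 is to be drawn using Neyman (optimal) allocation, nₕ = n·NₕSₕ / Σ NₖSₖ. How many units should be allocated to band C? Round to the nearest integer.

461

A: NₕSₕ = 1324·3 = 3972
B: NₕSₕ = 6700·6 = 40200
C: NₕSₕ = 5470·11 = 60170
Σ NₕSₕ = 104342.
n_C = 800·60170/104342 = 461.329... → 461.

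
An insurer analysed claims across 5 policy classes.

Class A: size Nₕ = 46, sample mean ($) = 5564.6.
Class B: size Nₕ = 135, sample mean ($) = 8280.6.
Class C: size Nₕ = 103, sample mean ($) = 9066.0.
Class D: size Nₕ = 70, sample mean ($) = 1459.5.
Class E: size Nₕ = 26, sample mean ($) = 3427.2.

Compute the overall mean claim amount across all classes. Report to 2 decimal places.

6576.11

N = 46 + 135 + 103 + 70 + 26 = 380.
Weight each subgroup mean by Nₕ/N and sum.
Σ Nₕx̄ₕ = 46·5564.6 + 135·8280.6 + 103·9066.0 + 70·1459.5 + 26·3427.2 = 255971.6 + 1117881 + 933798 + 102165 + 89107.2 = 2498922.8.
Divide by N: 2498922.8 / 380 = 6576.1126... → 6576.11.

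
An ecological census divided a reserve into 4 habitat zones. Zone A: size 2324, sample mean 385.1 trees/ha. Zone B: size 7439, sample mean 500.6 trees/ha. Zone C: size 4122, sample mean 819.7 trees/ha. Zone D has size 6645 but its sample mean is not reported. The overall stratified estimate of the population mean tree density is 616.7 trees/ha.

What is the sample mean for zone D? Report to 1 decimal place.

Σ Nₕx̄ₕ = N·μ, so 6645·x̄_D = 20530·616.7 − (2324·385.1 + 7439·500.6 + 4122·819.7).
= 12660851 − 7997739.2 = 4663111.8.
x̄_D = 4663111.8 / 6645 = 701.747... → 701.7.

701.7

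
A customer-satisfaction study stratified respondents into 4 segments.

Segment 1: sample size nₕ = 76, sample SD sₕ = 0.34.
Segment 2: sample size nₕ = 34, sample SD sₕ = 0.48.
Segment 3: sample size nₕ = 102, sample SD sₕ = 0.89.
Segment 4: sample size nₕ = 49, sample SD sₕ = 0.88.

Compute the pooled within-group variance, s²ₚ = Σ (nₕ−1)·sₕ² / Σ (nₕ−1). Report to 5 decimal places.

0.51925

Degrees of freedom: 75 + 33 + 101 + 48 = 257.
Σ(nₕ−1)sₕ² = 75·0.1156 + 33·0.2304 + 101·0.7921 + 48·0.7744 = 133.4465.
s²ₚ = 133.4465 / 257 = 0.5192471... → 0.51925.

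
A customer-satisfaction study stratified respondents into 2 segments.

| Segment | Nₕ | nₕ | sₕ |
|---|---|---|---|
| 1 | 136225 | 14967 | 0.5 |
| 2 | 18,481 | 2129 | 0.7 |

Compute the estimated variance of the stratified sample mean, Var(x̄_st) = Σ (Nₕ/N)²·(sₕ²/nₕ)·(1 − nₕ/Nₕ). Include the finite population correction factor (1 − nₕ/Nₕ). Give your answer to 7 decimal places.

0.0000144

N = 154706; Wₕ = Nₕ/N.
segment 1: (136225/154706)²·0.5²/14967·(1 − 14967/136225) = 0.0000115281
segment 2: (18481/154706)²·0.7²/2129·(1 − 2129/18481) = 0.0000029060
Sum = 0.0000144342 → 0.0000144.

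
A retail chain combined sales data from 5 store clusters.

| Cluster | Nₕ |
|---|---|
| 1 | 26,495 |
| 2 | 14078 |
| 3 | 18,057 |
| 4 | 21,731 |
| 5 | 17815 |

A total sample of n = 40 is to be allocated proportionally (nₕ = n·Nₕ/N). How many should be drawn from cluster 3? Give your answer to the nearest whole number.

Share of cluster 3 = 18057/98176 = 0.18392.
Allocate 40 × 0.18392 = 7.357... → 7.

7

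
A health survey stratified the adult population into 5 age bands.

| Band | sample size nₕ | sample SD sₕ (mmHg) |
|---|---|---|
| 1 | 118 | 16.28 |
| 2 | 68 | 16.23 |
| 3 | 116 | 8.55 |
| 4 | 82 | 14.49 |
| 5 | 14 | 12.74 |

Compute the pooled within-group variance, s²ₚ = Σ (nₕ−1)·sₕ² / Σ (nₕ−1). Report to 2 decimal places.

Degrees of freedom: 117 + 67 + 115 + 81 + 13 = 393.
Σ(nₕ−1)sₕ² = 117·265.0384 + 67·263.4129 + 115·73.1025 + 81·209.9601 + 13·162.3076 = 76181.7115.
s²ₚ = 76181.7115 / 393 = 193.8466... → 193.85.

193.85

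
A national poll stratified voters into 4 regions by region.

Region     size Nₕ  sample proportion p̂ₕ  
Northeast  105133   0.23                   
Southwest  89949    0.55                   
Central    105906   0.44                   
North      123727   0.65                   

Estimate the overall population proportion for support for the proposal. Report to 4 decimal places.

N = 105133 + 89949 + 105906 + 123727 = 424715.
Overall proportion = Σ (Nₕ/N)·p̂ₕ.
Σ Nₕp̂ₕ = 24180.59 + 49471.95 + 46598.64 + 80422.55 = 200673.73.
200673.73 / 424715 = 0.472490... → 0.4725.

0.4725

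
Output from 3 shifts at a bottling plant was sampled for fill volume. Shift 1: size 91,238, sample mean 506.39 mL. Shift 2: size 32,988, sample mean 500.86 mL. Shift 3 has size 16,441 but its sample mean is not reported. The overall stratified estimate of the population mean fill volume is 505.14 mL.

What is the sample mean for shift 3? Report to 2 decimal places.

Σ Nₕx̄ₕ = N·μ, so 16441·x̄_3 = 140667·505.14 − (91238·506.39 + 32988·500.86).
= 71056528.38 − 62724380.5 = 8332147.88.
x̄_3 = 8332147.88 / 16441 = 506.7908... → 506.79.

506.79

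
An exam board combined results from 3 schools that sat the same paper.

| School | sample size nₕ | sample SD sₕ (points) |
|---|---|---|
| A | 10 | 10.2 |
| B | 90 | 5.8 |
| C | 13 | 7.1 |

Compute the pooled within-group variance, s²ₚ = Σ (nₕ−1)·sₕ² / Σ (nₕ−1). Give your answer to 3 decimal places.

41.229

Degrees of freedom: 9 + 89 + 12 = 110.
Σ(nₕ−1)sₕ² = 9·104.04 + 89·33.64 + 12·50.41 = 4535.24.
s²ₚ = 4535.24 / 110 = 41.22945... → 41.229.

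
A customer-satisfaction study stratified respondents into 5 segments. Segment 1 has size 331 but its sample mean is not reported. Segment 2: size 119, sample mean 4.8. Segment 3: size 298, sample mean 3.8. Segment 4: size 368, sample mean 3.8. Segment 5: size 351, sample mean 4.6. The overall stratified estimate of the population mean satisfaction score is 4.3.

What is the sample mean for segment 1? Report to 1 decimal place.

N = 331 + 119 + 298 + 368 + 351 = 1467.
Overall total = μ·N = 4.3·1467 = 6308.1.
Subtract the known strata: 119·4.8 + 298·3.8 + 368·3.8 + 351·4.6 = 4716.6.
Remaining total for segment 1: 6308.1 − 4716.6 = 1591.5.
Divide by its size: 1591.5 / 331 = 4.808... → 4.8.

4.8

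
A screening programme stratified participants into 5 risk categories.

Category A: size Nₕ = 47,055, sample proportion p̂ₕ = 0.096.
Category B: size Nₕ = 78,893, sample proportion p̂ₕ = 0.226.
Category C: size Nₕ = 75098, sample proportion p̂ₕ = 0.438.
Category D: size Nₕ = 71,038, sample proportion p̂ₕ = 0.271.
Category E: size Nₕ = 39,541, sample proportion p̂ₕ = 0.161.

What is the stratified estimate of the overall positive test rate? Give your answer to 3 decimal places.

0.259

N = 47055 + 78893 + 75098 + 71038 + 39541 = 311625.
Overall proportion = Σ (Nₕ/N)·p̂ₕ.
Σ Nₕp̂ₕ = 4517.28 + 17829.818 + 32892.924 + 19251.298 + 6366.101 = 80857.421.
80857.421 / 311625 = 0.25947... → 0.259.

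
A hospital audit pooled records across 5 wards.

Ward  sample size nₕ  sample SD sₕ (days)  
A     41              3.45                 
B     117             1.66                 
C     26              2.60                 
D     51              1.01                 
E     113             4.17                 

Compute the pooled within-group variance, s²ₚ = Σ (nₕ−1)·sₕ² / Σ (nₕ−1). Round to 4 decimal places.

8.6394

A: (41−1)·3.45² = 40·11.9025 = 476.1
B: (117−1)·1.66² = 116·2.7556 = 319.6496
C: (26−1)·2.60² = 25·6.76 = 169
D: (51−1)·1.01² = 50·1.0201 = 51.005
E: (113−1)·4.17² = 112·17.3889 = 1947.5568
Numerator = 2963.3114; denominator = Σ(nₕ−1) = 343.
s²ₚ = 2963.3114/343 = 8.639392... → 8.6394.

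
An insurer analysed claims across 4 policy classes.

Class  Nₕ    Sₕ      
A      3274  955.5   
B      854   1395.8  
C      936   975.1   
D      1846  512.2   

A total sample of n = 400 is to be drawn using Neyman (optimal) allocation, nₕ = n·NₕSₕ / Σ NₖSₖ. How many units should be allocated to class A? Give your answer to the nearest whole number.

203

Σ NₕSₕ = 3274·955.5 + 854·1395.8 + 936·975.1 + 1846·512.2 = 6178535.
Share for A: 3128307/6178535 = 0.50632.
n_A = 400 × 0.50632 = 202.527... → 203.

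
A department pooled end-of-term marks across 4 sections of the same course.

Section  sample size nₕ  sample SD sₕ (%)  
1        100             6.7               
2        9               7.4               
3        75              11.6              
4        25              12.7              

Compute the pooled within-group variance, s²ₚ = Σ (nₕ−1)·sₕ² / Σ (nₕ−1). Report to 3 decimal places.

91.271

1: (100−1)·6.7² = 99·44.89 = 4444.11
2: (9−1)·7.4² = 8·54.76 = 438.08
3: (75−1)·11.6² = 74·134.56 = 9957.44
4: (25−1)·12.7² = 24·161.29 = 3870.96
Numerator = 18710.59; denominator = Σ(nₕ−1) = 205.
s²ₚ = 18710.59/205 = 91.27117... → 91.271.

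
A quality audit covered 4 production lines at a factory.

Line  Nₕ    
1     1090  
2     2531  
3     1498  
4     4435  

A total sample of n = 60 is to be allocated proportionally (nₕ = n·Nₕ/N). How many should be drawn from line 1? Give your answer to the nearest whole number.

7

Share of line 1 = 1090/9554 = 0.11409.
Allocate 60 × 0.11409 = 6.845... → 7.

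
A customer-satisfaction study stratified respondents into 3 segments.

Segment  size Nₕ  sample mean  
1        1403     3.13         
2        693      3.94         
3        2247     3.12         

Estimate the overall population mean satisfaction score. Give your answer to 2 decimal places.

N = 4343; weights Wₕ = Nₕ/N = (0.3230, 0.1596, 0.5174).
x̄_st = Σ Wₕ·x̄ₕ = 0.3230·3.13 + 0.1596·3.94 + 0.5174·3.12 ≈ 3.2541...
→ 3.25.

3.25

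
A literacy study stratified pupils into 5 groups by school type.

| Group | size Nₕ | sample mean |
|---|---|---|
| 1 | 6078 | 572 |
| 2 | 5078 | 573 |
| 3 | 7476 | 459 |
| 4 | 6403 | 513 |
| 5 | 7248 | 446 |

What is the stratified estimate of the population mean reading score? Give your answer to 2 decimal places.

506.00

x̄_st = (Σ Nₕx̄ₕ) / (Σ Nₕ) = (6078·572 + 5078·573 + 7476·459 + 6403·513 + 7248·446) / 32283
= 16335141 / 32283 = 505.9982... → 506.00.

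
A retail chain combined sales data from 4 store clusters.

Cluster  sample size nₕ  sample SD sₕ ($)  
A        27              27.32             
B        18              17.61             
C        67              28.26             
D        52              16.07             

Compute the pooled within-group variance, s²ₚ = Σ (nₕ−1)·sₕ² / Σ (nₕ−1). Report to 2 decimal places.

Degrees of freedom: 26 + 17 + 66 + 51 = 160.
Σ(nₕ−1)sₕ² = 26·746.3824 + 17·310.1121 + 66·798.6276 + 51·258.2449 = 90557.7596.
s²ₚ = 90557.7596 / 160 = 565.9860... → 565.99.

565.99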